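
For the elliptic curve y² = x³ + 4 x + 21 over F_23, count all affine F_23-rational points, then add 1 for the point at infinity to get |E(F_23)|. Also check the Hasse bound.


Affine points = {(1, 7), (1, 16), (4, 3), (4, 20), (6, 10), (6, 13), (7, 1), (7, 22), (8, 6), (8, 17), (9, 2), (9, 21), (10, 7), (10, 16), (11, 4), (11, 19), (12, 7), (12, 16), (13, 4), (13, 19), (15, 11), (15, 12), (16, 8), (16, 15), (22, 4), (22, 19)}; affine count = 26; |E(F_23)| = 27.

Discriminant check: Δ ∝ 4a³ + 27b² = 4·4³ + 27·21² = 4·64 + 27·441 ≡ 19 (mod 23). Nonzero ⇒ E is nonsingular.
For each x ∈ F_23, compute rhs = x³ + 4·x + 21 mod 23, then count y ∈ F_23 with y² ≡ rhs.
  x = 0: rhs = 21, matching y values: none (0 points).
  x = 1: rhs = 3, matching y values: 7, 16 (2 points).
  x = 2: rhs = 14, matching y values: none (0 points).
  x = 3: rhs = 14, matching y values: none (0 points).
  x = 4: rhs = 9, matching y values: 3, 20 (2 points).
  x = 5: rhs = 5, matching y values: none (0 points).
  x = 6: rhs = 8, matching y values: 10, 13 (2 points).
  x = 7: rhs = 1, matching y values: 1, 22 (2 points).
  x = 8: rhs = 13, matching y values: 6, 17 (2 points).
  x = 9: rhs = 4, matching y values: 2, 21 (2 points).
  x = 10: rhs = 3, matching y values: 7, 16 (2 points).
  x = 11: rhs = 16, matching y values: 4, 19 (2 points).
  x = 12: rhs = 3, matching y values: 7, 16 (2 points).
  x = 13: rhs = 16, matching y values: 4, 19 (2 points).
  x = 14: rhs = 15, matching y values: none (0 points).
  x = 15: rhs = 6, matching y values: 11, 12 (2 points).
  x = 16: rhs = 18, matching y values: 8, 15 (2 points).
  x = 17: rhs = 11, matching y values: none (0 points).
  x = 18: rhs = 14, matching y values: none (0 points).
  x = 19: rhs = 10, matching y values: none (0 points).
  x = 20: rhs = 5, matching y values: none (0 points).
  x = 21: rhs = 5, matching y values: none (0 points).
  x = 22: rhs = 16, matching y values: 4, 19 (2 points).
Total affine count: 26.
Full point count |E(F_23)| = 26 + 1 = 27.
Hasse bound: |27 − (23+1)| = |3| = 3 ≤ 2√23 ≈ 9.5917 ✓.


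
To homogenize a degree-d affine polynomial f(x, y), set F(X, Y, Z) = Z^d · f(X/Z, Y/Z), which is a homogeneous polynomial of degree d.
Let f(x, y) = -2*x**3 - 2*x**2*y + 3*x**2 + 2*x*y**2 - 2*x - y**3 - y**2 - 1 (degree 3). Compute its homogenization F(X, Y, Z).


F(X, Y, Z) = -2*X**3 - 2*X**2*Y + 3*X**2*Z + 2*X*Y**2 - 2*X*Z**2 - Y**3 - Y**2*Z - Z**3

deg(f) = 3.
Substitute x = X/Z, y = Y/Z into f, then multiply by Z^3.
  monomial -2·x^3·y^0 ↦ -2·X^3·Y^0·Z^0.
  monomial -2·x^2·y^1 ↦ -2·X^2·Y^1·Z^0.
  monomial 3·x^2·y^0 ↦ 3·X^2·Y^0·Z^1.
  monomial 2·x^1·y^2 ↦ 2·X^1·Y^2·Z^0.
  monomial -2·x^1·y^0 ↦ -2·X^1·Y^0·Z^2.
  monomial -1·x^0·y^3 ↦ -1·X^0·Y^3·Z^0.
  monomial -1·x^0·y^2 ↦ -1·X^0·Y^2·Z^1.
  monomial -1·x^0·y^0 ↦ -1·X^0·Y^0·Z^3.
Collecting: F(X, Y, Z) = -2*X**3 - 2*X**2*Y + 3*X**2*Z + 2*X*Y**2 - 2*X*Z**2 - Y**3 - Y**2*Z - Z**3.


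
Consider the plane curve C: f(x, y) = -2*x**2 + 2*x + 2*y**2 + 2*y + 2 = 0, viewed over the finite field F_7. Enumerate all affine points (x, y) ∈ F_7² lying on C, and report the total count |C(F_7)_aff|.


Affine F_7-points: {(0, 2), (0, 4), (1, 2), (1, 4), (3, 3), (5, 3)}; count = 6.

For each of the 49 pairs (x, y) ∈ F_7², evaluate f(x, y) mod 7. Record the zeros.
  x = 0: [0↦2, 1↦6, 2↦0, 3↦5, 4↦0, 5↦6, 6↦2]  zeros at y ∈ {2, 4}
  x = 1: [0↦2, 1↦6, 2↦0, 3↦5, 4↦0, 5↦6, 6↦2]  zeros at y ∈ {2, 4}
  x = 2: [0↦5, 1↦2, 2↦3, 3↦1, 4↦3, 5↦2, 6↦5]  zeros at y ∈ ∅
  x = 3: [0↦4, 1↦1, 2↦2, 3↦0, 4↦2, 5↦1, 6↦4]  zeros at y ∈ {3}
  x = 4: [0↦6, 1↦3, 2↦4, 3↦2, 4↦4, 5↦3, 6↦6]  zeros at y ∈ ∅
  x = 5: [0↦4, 1↦1, 2↦2, 3↦0, 4↦2, 5↦1, 6↦4]  zeros at y ∈ {3}
  x = 6: [0↦5, 1↦2, 2↦3, 3↦1, 4↦3, 5↦2, 6↦5]  zeros at y ∈ ∅
Collecting zeros: affine points = {(0, 2), (0, 4), (1, 2), (1, 4), (3, 3), (5, 3)}.
Total count |C(F_7)_aff| = 6.


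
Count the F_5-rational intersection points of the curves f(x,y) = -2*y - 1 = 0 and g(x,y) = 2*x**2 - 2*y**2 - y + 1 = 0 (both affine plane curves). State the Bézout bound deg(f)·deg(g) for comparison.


Common zeros: ∅; count = 0; Bézout bound = 2.

deg(f) = 1, deg(g) = 2, so Bézout bound = 2.
Scan x ∈ F_5. For each x, list the y ∈ F_5 with f(x, y) ≡ 0 and those with g(x, y) ≡ 0 (mod 5); the common zeros in that column are the intersection.
  x = 0: f ≡ 0 at y ∈ {2}; g ≡ 0 at y ∈ {3, 4}; common: ∅.
  x = 1: f ≡ 0 at y ∈ {2}; g ≡ 0 at y ∈ {1}; common: ∅.
  x = 2: f ≡ 0 at y ∈ {2}; g ≡ 0 at y ∈ ∅; common: ∅.
  x = 3: f ≡ 0 at y ∈ {2}; g ≡ 0 at y ∈ ∅; common: ∅.
  x = 4: f ≡ 0 at y ∈ {2}; g ≡ 0 at y ∈ {1}; common: ∅.
Collecting: common zeros = ∅, so the count is 0.
Comparison with the Bézout bound: 0 ≤ 2 = deg(f)·deg(g), as expected for curves with no common component (the affine F_5-count falls short of the bound because intersections may lie at infinity, over extension fields, or carry multiplicity).


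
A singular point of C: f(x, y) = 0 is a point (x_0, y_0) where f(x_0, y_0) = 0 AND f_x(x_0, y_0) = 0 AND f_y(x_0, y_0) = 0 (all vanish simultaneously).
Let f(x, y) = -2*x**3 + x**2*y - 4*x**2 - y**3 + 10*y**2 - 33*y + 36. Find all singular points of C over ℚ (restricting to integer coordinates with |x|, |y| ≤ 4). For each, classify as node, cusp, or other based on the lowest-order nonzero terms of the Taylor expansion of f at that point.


Singular points: {(0, 3)}; classification: node.

Compute partial derivatives:
  f_x = -6*x**2 + 2*x*y - 8*x.
  f_y = x**2 - 3*y**2 + 20*y - 33.
Scan x_0 ∈ {−4, ..., 4}. For each x_0, f_y(x_0, y) is a polynomial in y; find its integer roots y ∈ {−4, ..., 4}, then test f_x and f at those candidates.
  x = -4: f_y(-4, y) = -3*y**2 + 20*y - 17; vanishes at y ∈ {1}. (-4, 1): f_x = -72 ≠ 0.
  x = -3: f_y(-3, y) = -3*y**2 + 20*y - 24; no integer root y with |y| ≤ 4.
  x = -2: f_y(-2, y) = -3*y**2 + 20*y - 29; no integer root y with |y| ≤ 4.
  x = -1: f_y(-1, y) = -3*y**2 + 20*y - 32; vanishes at y ∈ {4}. (-1, 4): f_x = -6 ≠ 0.
  x = 0: f_y(0, y) = -3*y**2 + 20*y - 33; vanishes at y ∈ {3}. (0, 3): f_x = 0, f = 0 — SINGULAR.
  x = 1: f_y(1, y) = -3*y**2 + 20*y - 32; vanishes at y ∈ {4}. (1, 4): f_x = -6 ≠ 0.
  x = 2: f_y(2, y) = -3*y**2 + 20*y - 29; no integer root y with |y| ≤ 4.
  x = 3: f_y(3, y) = -3*y**2 + 20*y - 24; no integer root y with |y| ≤ 4.
  x = 4: f_y(4, y) = -3*y**2 + 20*y - 17; vanishes at y ∈ {1}. (4, 1): f_x = -120 ≠ 0.
Only singular point on the grid: (0, 3).
Classify: substitute x = 0 + u, y = 3 + v and expand: f = -2*u**3 + u**2*v - u**2 - v**3 + v**2.
No constant or linear terms (consistent with a singular point). Quadratic part: -u**2 + v**2. Cubic part: -2*u**3 + u**2*v - v**3.
The quadratic part v**2 - u**2 = (v − u)(v + u) splits into two distinct linear factors, so there are two distinct tangent lines y − 3 = ±(x − 0) — this is a node (ordinary double point).
Classification: node.


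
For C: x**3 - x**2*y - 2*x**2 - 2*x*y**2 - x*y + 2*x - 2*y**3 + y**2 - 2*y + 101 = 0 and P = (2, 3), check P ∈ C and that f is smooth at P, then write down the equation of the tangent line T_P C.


Tangent line at P: -27*x - 80*y + 294 = 0.

Step 1: f(2, 3) = 0, so P lies on C.
Step 2: partial derivatives
  f_x(x, y) = 3*x**2 - 2*x*y - 4*x - 2*y**2 - y + 2, f_y(x, y) = -x**2 - 4*x*y - x - 6*y**2 + 2*y - 2.
  f_x(P) = -27, f_y(P) = -80 (gradient nonzero, so P is smooth).
Step 3: tangent line at P: -27·(x − 2) + -80·(y − 3) = 0.
Expanding: -27*x - 80*y + 294 = 0.


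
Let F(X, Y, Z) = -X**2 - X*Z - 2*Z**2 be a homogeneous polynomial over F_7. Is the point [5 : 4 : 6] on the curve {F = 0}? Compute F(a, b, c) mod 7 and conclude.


F(5,4,6) ≡ 6 (mod 7); P is NOT on the curve.

Evaluate F(5, 4, 6) term-by-term (mod 7).
  -X**2 ↦ -1·25·1·1 = -25
  -X*Z ↦ -1·5·1·6 = -30
  -2*Z**2 ↦ -2·1·1·36 = -72
Sum: F(5, 4, 6) = (-25) + (-30) + (-72) = -127.
Reducing mod 7: -127 ≡ 6 (mod 7).
Since F(a, b, c) ≡ 6 ≠ 0 (mod 7), P does NOT lie on the curve.


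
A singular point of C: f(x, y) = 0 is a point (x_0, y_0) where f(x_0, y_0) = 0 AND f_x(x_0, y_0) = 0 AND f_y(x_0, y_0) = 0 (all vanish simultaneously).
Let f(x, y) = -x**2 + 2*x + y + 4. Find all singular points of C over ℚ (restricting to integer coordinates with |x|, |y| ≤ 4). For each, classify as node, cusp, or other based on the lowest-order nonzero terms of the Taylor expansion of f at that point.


No singular points in the scanned grid; C is smooth there.

Compute partial derivatives:
  f_x = 2 - 2*x.
  f_y = 1.
f_y = 1 is a nonzero constant, so f_y never vanishes: no point (x, y) can satisfy f = f_x = f_y = 0. In particular no (x, y) ∈ {−4, ..., 4}² is singular; the curve is smooth.


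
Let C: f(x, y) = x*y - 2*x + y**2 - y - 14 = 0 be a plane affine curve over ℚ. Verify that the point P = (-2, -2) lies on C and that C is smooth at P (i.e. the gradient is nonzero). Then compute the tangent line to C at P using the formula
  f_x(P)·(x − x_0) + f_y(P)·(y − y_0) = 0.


Tangent line at P: -4*x - 7*y - 22 = 0.

Step 1: f(-2, -2) = 0, so P lies on C.
Step 2: partial derivatives
  f_x(x, y) = y - 2, f_y(x, y) = x + 2*y - 1.
  f_x(P) = -4, f_y(P) = -7 (gradient nonzero, so P is smooth).
Step 3: tangent line at P: -4·(x − -2) + -7·(y − -2) = 0.
Expanding: -4*x - 7*y - 22 = 0.


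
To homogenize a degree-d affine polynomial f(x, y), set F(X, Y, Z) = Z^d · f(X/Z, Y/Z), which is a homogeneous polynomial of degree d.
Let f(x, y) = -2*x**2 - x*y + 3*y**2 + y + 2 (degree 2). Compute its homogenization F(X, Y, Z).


F(X, Y, Z) = -2*X**2 - X*Y + 3*Y**2 + Y*Z + 2*Z**2

deg(f) = 2.
Substitute x = X/Z, y = Y/Z into f, then multiply by Z^2.
  monomial -2·x^2·y^0 ↦ -2·X^2·Y^0·Z^0.
  monomial -1·x^1·y^1 ↦ -1·X^1·Y^1·Z^0.
  monomial 3·x^0·y^2 ↦ 3·X^0·Y^2·Z^0.
  monomial 1·x^0·y^1 ↦ 1·X^0·Y^1·Z^1.
  monomial 2·x^0·y^0 ↦ 2·X^0·Y^0·Z^2.
Collecting: F(X, Y, Z) = -2*X**2 - X*Y + 3*Y**2 + Y*Z + 2*Z**2.


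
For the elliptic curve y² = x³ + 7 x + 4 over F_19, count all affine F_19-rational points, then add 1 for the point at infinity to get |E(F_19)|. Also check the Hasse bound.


Affine points = {(0, 2), (0, 17), (2, 8), (2, 11), (4, 1), (4, 18), (7, 4), (7, 15), (9, 6), (9, 13), (11, 5), (11, 14), (12, 7), (12, 12), (15, 8), (15, 11), (17, 1), (17, 18)}; affine count = 18; |E(F_19)| = 19.

Discriminant check: Δ ∝ 4a³ + 27b² = 4·7³ + 27·4² = 4·343 + 27·16 ≡ 18 (mod 19). Nonzero ⇒ E is nonsingular.
For each x ∈ F_19, compute rhs = x³ + 7·x + 4 mod 19, then count y ∈ F_19 with y² ≡ rhs.
  x = 0: rhs = 4, matching y values: 2, 17 (2 points).
  x = 1: rhs = 12, matching y values: none (0 points).
  x = 2: rhs = 7, matching y values: 8, 11 (2 points).
  x = 3: rhs = 14, matching y values: none (0 points).
  x = 4: rhs = 1, matching y values: 1, 18 (2 points).
  x = 5: rhs = 12, matching y values: none (0 points).
  x = 6: rhs = 15, matching y values: none (0 points).
  x = 7: rhs = 16, matching y values: 4, 15 (2 points).
  x = 8: rhs = 2, matching y values: none (0 points).
  x = 9: rhs = 17, matching y values: 6, 13 (2 points).
  x = 10: rhs = 10, matching y values: none (0 points).
  x = 11: rhs = 6, matching y values: 5, 14 (2 points).
  x = 12: rhs = 11, matching y values: 7, 12 (2 points).
  x = 13: rhs = 12, matching y values: none (0 points).
  x = 14: rhs = 15, matching y values: none (0 points).
  x = 15: rhs = 7, matching y values: 8, 11 (2 points).
  x = 16: rhs = 13, matching y values: none (0 points).
  x = 17: rhs = 1, matching y values: 1, 18 (2 points).
  x = 18: rhs = 15, matching y values: none (0 points).
Total affine count: 18.
Full point count |E(F_19)| = 18 + 1 = 19.
Hasse bound: |19 − (19+1)| = |-1| = 1 ≤ 2√19 ≈ 8.7178 ✓.


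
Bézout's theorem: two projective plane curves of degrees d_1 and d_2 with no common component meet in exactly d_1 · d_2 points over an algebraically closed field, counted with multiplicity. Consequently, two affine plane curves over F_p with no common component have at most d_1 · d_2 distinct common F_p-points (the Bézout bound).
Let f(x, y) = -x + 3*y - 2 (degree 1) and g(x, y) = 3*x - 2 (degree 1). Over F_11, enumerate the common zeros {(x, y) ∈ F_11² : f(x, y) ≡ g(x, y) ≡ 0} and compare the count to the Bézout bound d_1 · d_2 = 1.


Common zeros: {(8, 7)}; count = 1; Bézout bound = 1.

deg(f) = 1, deg(g) = 1, so Bézout bound = 1.
Scan x ∈ F_11. For each x, list the y ∈ F_11 with f(x, y) ≡ 0 and those with g(x, y) ≡ 0 (mod 11); the common zeros in that column are the intersection.
  x = 0: f ≡ 0 at y ∈ {8}; g ≡ 0 at y ∈ ∅; common: ∅.
  x = 1: f ≡ 0 at y ∈ {1}; g ≡ 0 at y ∈ ∅; common: ∅.
  x = 2: f ≡ 0 at y ∈ {5}; g ≡ 0 at y ∈ ∅; common: ∅.
  x = 3: f ≡ 0 at y ∈ {9}; g ≡ 0 at y ∈ ∅; common: ∅.
  x = 4: f ≡ 0 at y ∈ {2}; g ≡ 0 at y ∈ ∅; common: ∅.
  x = 5: f ≡ 0 at y ∈ {6}; g ≡ 0 at y ∈ ∅; common: ∅.
  x = 6: f ≡ 0 at y ∈ {10}; g ≡ 0 at y ∈ ∅; common: ∅.
  x = 7: f ≡ 0 at y ∈ {3}; g ≡ 0 at y ∈ ∅; common: ∅.
  x = 8: f ≡ 0 at y ∈ {7}; g ≡ 0 at y ∈ {0, 1, 2, 3, 4, 5, 6, 7, 8, 9, 10}; common: {7}.
  x = 9: f ≡ 0 at y ∈ {0}; g ≡ 0 at y ∈ ∅; common: ∅.
  x = 10: f ≡ 0 at y ∈ {4}; g ≡ 0 at y ∈ ∅; common: ∅.
Collecting: common zeros = {(8, 7)}, so the count is 1.
Comparison with the Bézout bound: 1 ≤ 1 = deg(f)·deg(g), as expected for curves with no common component (the bound is attained).


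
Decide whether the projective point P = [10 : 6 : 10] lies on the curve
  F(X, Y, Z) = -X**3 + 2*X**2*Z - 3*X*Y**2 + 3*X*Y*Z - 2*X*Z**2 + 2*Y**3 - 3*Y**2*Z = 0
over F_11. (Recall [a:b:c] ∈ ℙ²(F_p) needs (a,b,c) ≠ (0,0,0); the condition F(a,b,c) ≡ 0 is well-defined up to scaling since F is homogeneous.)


F(10,6,10) ≡ 7 (mod 11); P is NOT on the curve.

Evaluate F(10, 6, 10) term-by-term (mod 11).
  -X**3 ↦ -1·1000·1·1 = -1000
  2*X**2*Z ↦ 2·100·1·10 = 2000
  -3*X*Y**2 ↦ -3·10·36·1 = -1080
  3*X*Y*Z ↦ 3·10·6·10 = 1800
  -2*X*Z**2 ↦ -2·10·1·100 = -2000
  2*Y**3 ↦ 2·1·216·1 = 432
  -3*Y**2*Z ↦ -3·1·36·10 = -1080
Sum: F(10, 6, 10) = (-1000) + (2000) + (-1080) + (1800) + (-2000) + (432) + (-1080) = -928.
Reducing mod 11: -928 ≡ 7 (mod 11).
Since F(a, b, c) ≡ 7 ≠ 0 (mod 11), P does NOT lie on the curve.


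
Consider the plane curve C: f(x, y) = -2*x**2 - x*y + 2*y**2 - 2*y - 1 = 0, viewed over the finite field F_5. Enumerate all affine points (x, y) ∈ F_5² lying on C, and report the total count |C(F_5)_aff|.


Affine F_5-points: {(4, 4)}; count = 1.

For each of the 25 pairs (x, y) ∈ F_5², evaluate f(x, y) mod 5. Record the zeros.
  x = 0: [0↦4, 1↦4, 2↦3, 3↦1, 4↦3]  zeros at y ∈ ∅
  x = 1: [0↦2, 1↦1, 2↦4, 3↦1, 4↦2]  zeros at y ∈ ∅
  x = 2: [0↦1, 1↦4, 2↦1, 3↦2, 4↦2]  zeros at y ∈ ∅
  x = 3: [0↦1, 1↦3, 2↦4, 3↦4, 4↦3]  zeros at y ∈ ∅
  x = 4: [0↦2, 1↦3, 2↦3, 3↦2, 4↦0]  zeros at y ∈ {4}
Collecting zeros: affine points = {(4, 4)}.
Total count |C(F_5)_aff| = 1.


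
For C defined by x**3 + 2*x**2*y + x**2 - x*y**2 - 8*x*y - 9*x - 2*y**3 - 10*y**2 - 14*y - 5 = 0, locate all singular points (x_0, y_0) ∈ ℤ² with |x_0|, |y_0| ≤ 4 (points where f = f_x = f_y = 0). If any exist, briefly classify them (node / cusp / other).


Singular points: {(1, -2)}; classification: cusp.

Compute partial derivatives:
  f_x = 3*x**2 + 4*x*y + 2*x - y**2 - 8*y - 9.
  f_y = 2*x**2 - 2*x*y - 8*x - 6*y**2 - 20*y - 14.
Scan x_0 ∈ {−4, ..., 4}. For each x_0, f_y(x_0, y) is a polynomial in y; find its integer roots y ∈ {−4, ..., 4}, then test f_x and f at those candidates.
  x = -4: f_y(-4, y) = -6*y**2 - 12*y + 50; no integer root y with |y| ≤ 4.
  x = -3: f_y(-3, y) = -6*y**2 - 14*y + 28; no integer root y with |y| ≤ 4.
  x = -2: f_y(-2, y) = -6*y**2 - 16*y + 10; no integer root y with |y| ≤ 4.
  x = -1: f_y(-1, y) = -6*y**2 - 18*y - 4; no integer root y with |y| ≤ 4.
  x = 0: f_y(0, y) = -6*y**2 - 20*y - 14; vanishes at y ∈ {-1}. (0, -1): f_x = -2 ≠ 0.
  x = 1: f_y(1, y) = -6*y**2 - 22*y - 20; vanishes at y ∈ {-2}. (1, -2): f_x = 0, f = 0 — SINGULAR.
  x = 2: f_y(2, y) = -6*y**2 - 24*y - 22; no integer root y with |y| ≤ 4.
  x = 3: f_y(3, y) = -6*y**2 - 26*y - 20; vanishes at y ∈ {-1}. (3, -1): f_x = 19 ≠ 0.
  x = 4: f_y(4, y) = -6*y**2 - 28*y - 14; no integer root y with |y| ≤ 4.
Only singular point on the grid: (1, -2).
Classify: substitute x = 1 + u, y = -2 + v and expand: f = u**3 + 2*u**2*v - u*v**2 - 2*v**3 + v**2.
No constant or linear terms (consistent with a singular point). Quadratic part: v**2. Cubic part: u**3 + 2*u**2*v - u*v**2 - 2*v**3.
The quadratic part v**2 is a perfect square, so there is a single (double) tangent line v = 0, i.e. y = -2. Restricting the cubic part to that line (v = 0) leaves u**3 ≠ 0, so f is not divisible by v and the branch is v² ≈ -u**3 to lowest order — this is a cusp.
Classification: cusp.


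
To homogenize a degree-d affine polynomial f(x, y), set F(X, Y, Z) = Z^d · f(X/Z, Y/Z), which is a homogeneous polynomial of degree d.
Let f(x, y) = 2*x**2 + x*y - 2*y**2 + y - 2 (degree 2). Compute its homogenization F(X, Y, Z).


F(X, Y, Z) = 2*X**2 + X*Y - 2*Y**2 + Y*Z - 2*Z**2

deg(f) = 2.
Substitute x = X/Z, y = Y/Z into f, then multiply by Z^2.
  monomial 2·x^2·y^0 ↦ 2·X^2·Y^0·Z^0.
  monomial 1·x^1·y^1 ↦ 1·X^1·Y^1·Z^0.
  monomial -2·x^0·y^2 ↦ -2·X^0·Y^2·Z^0.
  monomial 1·x^0·y^1 ↦ 1·X^0·Y^1·Z^1.
  monomial -2·x^0·y^0 ↦ -2·X^0·Y^0·Z^2.
Collecting: F(X, Y, Z) = 2*X**2 + X*Y - 2*Y**2 + Y*Z - 2*Z**2.


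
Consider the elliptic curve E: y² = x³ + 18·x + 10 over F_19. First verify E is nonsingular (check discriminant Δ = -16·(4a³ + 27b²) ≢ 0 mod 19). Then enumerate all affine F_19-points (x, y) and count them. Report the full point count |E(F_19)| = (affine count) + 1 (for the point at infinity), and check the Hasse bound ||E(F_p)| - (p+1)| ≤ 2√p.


Affine points = {(2, 4), (2, 15), (5, 4), (5, 15), (6, 7), (6, 12), (7, 2), (7, 17), (8, 1), (8, 18), (11, 0), (12, 4), (12, 15), (13, 3), (13, 16), (14, 2), (14, 17), (15, 8), (15, 11), (16, 9), (16, 10), (17, 2), (17, 17)}; affine count = 23; |E(F_19)| = 24.

Discriminant check: Δ ∝ 4a³ + 27b² = 4·18³ + 27·10² = 4·5832 + 27·100 ≡ 17 (mod 19). Nonzero ⇒ E is nonsingular.
For each x ∈ F_19, compute rhs = x³ + 18·x + 10 mod 19, then count y ∈ F_19 with y² ≡ rhs.
  x = 0: rhs = 10, matching y values: none (0 points).
  x = 1: rhs = 10, matching y values: none (0 points).
  x = 2: rhs = 16, matching y values: 4, 15 (2 points).
  x = 3: rhs = 15, matching y values: none (0 points).
  x = 4: rhs = 13, matching y values: none (0 points).
  x = 5: rhs = 16, matching y values: 4, 15 (2 points).
  x = 6: rhs = 11, matching y values: 7, 12 (2 points).
  x = 7: rhs = 4, matching y values: 2, 17 (2 points).
  x = 8: rhs = 1, matching y values: 1, 18 (2 points).
  x = 9: rhs = 8, matching y values: none (0 points).
  x = 10: rhs = 12, matching y values: none (0 points).
  x = 11: rhs = 0, matching y values: 0 (1 points).
  x = 12: rhs = 16, matching y values: 4, 15 (2 points).
  x = 13: rhs = 9, matching y values: 3, 16 (2 points).
  x = 14: rhs = 4, matching y values: 2, 17 (2 points).
  x = 15: rhs = 7, matching y values: 8, 11 (2 points).
  x = 16: rhs = 5, matching y values: 9, 10 (2 points).
  x = 17: rhs = 4, matching y values: 2, 17 (2 points).
  x = 18: rhs = 10, matching y values: none (0 points).
Total affine count: 23.
Full point count |E(F_19)| = 23 + 1 = 24.
Hasse bound: |24 − (19+1)| = |4| = 4 ≤ 2√19 ≈ 8.7178 ✓.


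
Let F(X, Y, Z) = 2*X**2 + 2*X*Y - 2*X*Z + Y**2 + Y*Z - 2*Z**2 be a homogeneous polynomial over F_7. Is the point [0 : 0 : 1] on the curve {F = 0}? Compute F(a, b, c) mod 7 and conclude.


F(0,0,1) ≡ 5 (mod 7); P is NOT on the curve.

Evaluate F(0, 0, 1) term-by-term (mod 7).
  2*X**2 ↦ 2·0·1·1 = 0
  2*X*Y ↦ 2·0·0·1 = 0
  -2*X*Z ↦ -2·0·1·1 = 0
  Y**2 ↦ 1·1·0·1 = 0
  Y*Z ↦ 1·1·0·1 = 0
  -2*Z**2 ↦ -2·1·1·1 = -2
Sum: F(0, 0, 1) = (0) + (0) + (0) + (0) + (0) + (-2) = -2.
Reducing mod 7: -2 ≡ 5 (mod 7).
Since F(a, b, c) ≡ 5 ≠ 0 (mod 7), P does NOT lie on the curve.


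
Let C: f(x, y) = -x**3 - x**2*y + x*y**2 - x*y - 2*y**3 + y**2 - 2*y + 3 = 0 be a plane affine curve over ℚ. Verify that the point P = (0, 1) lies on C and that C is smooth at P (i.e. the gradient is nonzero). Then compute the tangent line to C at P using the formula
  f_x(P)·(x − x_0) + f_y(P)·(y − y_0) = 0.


Tangent line at P: 6 - 6*y = 0.

Step 1: f(0, 1) = 0, so P lies on C.
Step 2: partial derivatives
  f_x(x, y) = -3*x**2 - 2*x*y + y**2 - y, f_y(x, y) = -x**2 + 2*x*y - x - 6*y**2 + 2*y - 2.
  f_x(P) = 0, f_y(P) = -6 (gradient nonzero, so P is smooth).
Step 3: tangent line at P: 0·(x − 0) + -6·(y − 1) = 0.
Expanding: 6 - 6*y = 0.


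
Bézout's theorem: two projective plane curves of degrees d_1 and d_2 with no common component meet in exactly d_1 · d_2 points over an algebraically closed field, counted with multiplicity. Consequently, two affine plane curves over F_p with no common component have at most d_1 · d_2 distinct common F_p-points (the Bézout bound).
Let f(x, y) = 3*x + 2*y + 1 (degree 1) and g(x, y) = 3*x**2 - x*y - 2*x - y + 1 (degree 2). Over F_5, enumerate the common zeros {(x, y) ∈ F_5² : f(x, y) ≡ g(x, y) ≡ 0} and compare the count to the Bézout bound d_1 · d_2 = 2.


Common zeros: ∅; count = 0; Bézout bound = 2.

deg(f) = 1, deg(g) = 2, so Bézout bound = 2.
Scan x ∈ F_5. For each x, list the y ∈ F_5 with f(x, y) ≡ 0 and those with g(x, y) ≡ 0 (mod 5); the common zeros in that column are the intersection.
  x = 0: f ≡ 0 at y ∈ {2}; g ≡ 0 at y ∈ {1}; common: ∅.
  x = 1: f ≡ 0 at y ∈ {3}; g ≡ 0 at y ∈ {1}; common: ∅.
  x = 2: f ≡ 0 at y ∈ {4}; g ≡ 0 at y ∈ {3}; common: ∅.
  x = 3: f ≡ 0 at y ∈ {0}; g ≡ 0 at y ∈ {3}; common: ∅.
  x = 4: f ≡ 0 at y ∈ {1}; g ≡ 0 at y ∈ ∅; common: ∅.
Collecting: common zeros = ∅, so the count is 0.
Comparison with the Bézout bound: 0 ≤ 2 = deg(f)·deg(g), as expected for curves with no common component (the affine F_5-count falls short of the bound because intersections may lie at infinity, over extension fields, or carry multiplicity).


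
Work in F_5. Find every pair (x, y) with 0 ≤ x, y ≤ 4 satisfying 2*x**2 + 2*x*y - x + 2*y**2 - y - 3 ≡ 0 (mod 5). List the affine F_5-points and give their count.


Affine F_5-points: {(0, 4), (2, 3), (3, 2), (3, 3), (4, 0), (4, 4)}; count = 6.

For each of the 25 pairs (x, y) ∈ F_5², evaluate f(x, y) mod 5. Record the zeros.
  x = 0: [0↦2, 1↦3, 2↦3, 3↦2, 4↦0]  zeros at y ∈ {4}
  x = 1: [0↦3, 1↦1, 2↦3, 3↦4, 4↦4]  zeros at y ∈ ∅
  x = 2: [0↦3, 1↦3, 2↦2, 3↦0, 4↦2]  zeros at y ∈ {3}
  x = 3: [0↦2, 1↦4, 2↦0, 3↦0, 4↦4]  zeros at y ∈ {2, 3}
  x = 4: [0↦0, 1↦4, 2↦2, 3↦4, 4↦0]  zeros at y ∈ {0, 4}
Collecting zeros: affine points = {(0, 4), (2, 3), (3, 2), (3, 3), (4, 0), (4, 4)}.
Total count |C(F_5)_aff| = 6.


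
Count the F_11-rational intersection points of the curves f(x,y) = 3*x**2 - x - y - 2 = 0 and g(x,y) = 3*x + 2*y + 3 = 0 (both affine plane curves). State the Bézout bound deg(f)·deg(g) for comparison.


Common zeros: {(4, 9), (5, 2)}; count = 2; Bézout bound = 2.

deg(f) = 2, deg(g) = 1, so Bézout bound = 2.
Scan x ∈ F_11. For each x, list the y ∈ F_11 with f(x, y) ≡ 0 and those with g(x, y) ≡ 0 (mod 11); the common zeros in that column are the intersection.
  x = 0: f ≡ 0 at y ∈ {9}; g ≡ 0 at y ∈ {4}; common: ∅.
  x = 1: f ≡ 0 at y ∈ {0}; g ≡ 0 at y ∈ {8}; common: ∅.
  x = 2: f ≡ 0 at y ∈ {8}; g ≡ 0 at y ∈ {1}; common: ∅.
  x = 3: f ≡ 0 at y ∈ {0}; g ≡ 0 at y ∈ {5}; common: ∅.
  x = 4: f ≡ 0 at y ∈ {9}; g ≡ 0 at y ∈ {9}; common: {9}.
  x = 5: f ≡ 0 at y ∈ {2}; g ≡ 0 at y ∈ {2}; common: {2}.
  x = 6: f ≡ 0 at y ∈ {1}; g ≡ 0 at y ∈ {6}; common: ∅.
  x = 7: f ≡ 0 at y ∈ {6}; g ≡ 0 at y ∈ {10}; common: ∅.
  x = 8: f ≡ 0 at y ∈ {6}; g ≡ 0 at y ∈ {3}; common: ∅.
  x = 9: f ≡ 0 at y ∈ {1}; g ≡ 0 at y ∈ {7}; common: ∅.
  x = 10: f ≡ 0 at y ∈ {2}; g ≡ 0 at y ∈ {0}; common: ∅.
Collecting: common zeros = {(4, 9), (5, 2)}, so the count is 2.
Comparison with the Bézout bound: 2 ≤ 2 = deg(f)·deg(g), as expected for curves with no common component (the bound is attained).


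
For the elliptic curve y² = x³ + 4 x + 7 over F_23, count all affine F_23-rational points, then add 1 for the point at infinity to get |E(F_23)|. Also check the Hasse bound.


Affine points = {(1, 9), (1, 14), (2, 0), (3, 0), (4, 8), (4, 15), (9, 6), (9, 17), (10, 9), (10, 14), (11, 5), (11, 18), (12, 9), (12, 14), (13, 5), (13, 18), (14, 1), (14, 22), (16, 2), (16, 21), (18, 0), (22, 5), (22, 18)}; affine count = 23; |E(F_23)| = 24.

Discriminant check: Δ ∝ 4a³ + 27b² = 4·4³ + 27·7² = 4·64 + 27·49 ≡ 15 (mod 23). Nonzero ⇒ E is nonsingular.
For each x ∈ F_23, compute rhs = x³ + 4·x + 7 mod 23, then count y ∈ F_23 with y² ≡ rhs.
  x = 0: rhs = 7, matching y values: none (0 points).
  x = 1: rhs = 12, matching y values: 9, 14 (2 points).
  x = 2: rhs = 0, matching y values: 0 (1 points).
  x = 3: rhs = 0, matching y values: 0 (1 points).
  x = 4: rhs = 18, matching y values: 8, 15 (2 points).
  x = 5: rhs = 14, matching y values: none (0 points).
  x = 6: rhs = 17, matching y values: none (0 points).
  x = 7: rhs = 10, matching y values: none (0 points).
  x = 8: rhs = 22, matching y values: none (0 points).
  x = 9: rhs = 13, matching y values: 6, 17 (2 points).
  x = 10: rhs = 12, matching y values: 9, 14 (2 points).
  x = 11: rhs = 2, matching y values: 5, 18 (2 points).
  x = 12: rhs = 12, matching y values: 9, 14 (2 points).
  x = 13: rhs = 2, matching y values: 5, 18 (2 points).
  x = 14: rhs = 1, matching y values: 1, 22 (2 points).
  x = 15: rhs = 15, matching y values: none (0 points).
  x = 16: rhs = 4, matching y values: 2, 21 (2 points).
  x = 17: rhs = 20, matching y values: none (0 points).
  x = 18: rhs = 0, matching y values: 0 (1 points).
  x = 19: rhs = 19, matching y values: none (0 points).
  x = 20: rhs = 14, matching y values: none (0 points).
  x = 21: rhs = 14, matching y values: none (0 points).
  x = 22: rhs = 2, matching y values: 5, 18 (2 points).
Total affine count: 23.
Full point count |E(F_23)| = 23 + 1 = 24.
Hasse bound: |24 − (23+1)| = |0| = 0 ≤ 2√23 ≈ 9.5917 ✓.


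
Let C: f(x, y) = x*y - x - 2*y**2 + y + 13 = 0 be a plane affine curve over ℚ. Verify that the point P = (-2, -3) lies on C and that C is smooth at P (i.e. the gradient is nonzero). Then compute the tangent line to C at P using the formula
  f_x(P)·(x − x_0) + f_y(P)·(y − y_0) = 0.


Tangent line at P: -4*x + 11*y + 25 = 0.

Step 1: f(-2, -3) = 0, so P lies on C.
Step 2: partial derivatives
  f_x(x, y) = y - 1, f_y(x, y) = x - 4*y + 1.
  f_x(P) = -4, f_y(P) = 11 (gradient nonzero, so P is smooth).
Step 3: tangent line at P: -4·(x − -2) + 11·(y − -3) = 0.
Expanding: -4*x + 11*y + 25 = 0.


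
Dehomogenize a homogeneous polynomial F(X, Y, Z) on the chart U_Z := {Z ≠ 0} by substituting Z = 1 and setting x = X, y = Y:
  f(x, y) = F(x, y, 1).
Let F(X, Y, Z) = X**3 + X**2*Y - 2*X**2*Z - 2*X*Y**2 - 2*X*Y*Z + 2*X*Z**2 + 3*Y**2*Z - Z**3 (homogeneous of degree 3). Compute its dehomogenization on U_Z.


f(x, y) = x**3 + x**2*y - 2*x**2 - 2*x*y**2 - 2*x*y + 2*x + 3*y**2 - 1

On U_Z we set Z = 1. Each monomial c·X^i·Y^j·Z^k in F becomes c·x^i·y^j·1^k = c·x^i·y^j.
Substituting Z = 1: F(X, Y, 1) = x**3 + x**2*y - 2*x**2 - 2*x*y**2 - 2*x*y + 2*x + 3*y**2 - 1.
Note: deg(f) ≤ deg(F) = 3; strict inequality happens when F is divisible by Z (lost terms).


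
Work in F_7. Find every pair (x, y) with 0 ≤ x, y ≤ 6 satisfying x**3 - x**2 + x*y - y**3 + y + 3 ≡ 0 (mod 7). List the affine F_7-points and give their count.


Affine F_7-points: {(0, 3), (1, 5), (2, 0), (3, 0), (3, 2), (3, 5), (4, 4), (4, 5), (5, 4), (5, 6), (6, 1), (6, 2), (6, 4)}; count = 13.

For each of the 49 pairs (x, y) ∈ F_7², evaluate f(x, y) mod 7. Record the zeros.
  x = 0: [0↦3, 1↦3, 2↦4, 3↦0, 4↦6, 5↦2, 6↦3]  zeros at y ∈ {3}
  x = 1: [0↦3, 1↦4, 2↦6, 3↦3, 4↦3, 5↦0, 6↦2]  zeros at y ∈ {5}
  x = 2: [0↦0, 1↦2, 2↦5, 3↦3, 4↦4, 5↦2, 6↦5]  zeros at y ∈ {0}
  x = 3: [0↦0, 1↦3, 2↦0, 3↦6, 4↦1, 5↦0, 6↦4]  zeros at y ∈ {0, 2, 5}
  x = 4: [0↦2, 1↦6, 2↦4, 3↦4, 4↦0, 5↦0, 6↦5]  zeros at y ∈ {4, 5}
  x = 5: [0↦5, 1↦3, 2↦2, 3↦3, 4↦0, 5↦1, 6↦0]  zeros at y ∈ {4, 6}
  x = 6: [0↦1, 1↦0, 2↦0, 3↦2, 4↦0, 5↦2, 6↦2]  zeros at y ∈ {1, 2, 4}
Collecting zeros: affine points = {(0, 3), (1, 5), (2, 0), (3, 0), (3, 2), (3, 5), (4, 4), (4, 5), (5, 4), (5, 6), (6, 1), (6, 2), (6, 4)}.
Total count |C(F_7)_aff| = 13.


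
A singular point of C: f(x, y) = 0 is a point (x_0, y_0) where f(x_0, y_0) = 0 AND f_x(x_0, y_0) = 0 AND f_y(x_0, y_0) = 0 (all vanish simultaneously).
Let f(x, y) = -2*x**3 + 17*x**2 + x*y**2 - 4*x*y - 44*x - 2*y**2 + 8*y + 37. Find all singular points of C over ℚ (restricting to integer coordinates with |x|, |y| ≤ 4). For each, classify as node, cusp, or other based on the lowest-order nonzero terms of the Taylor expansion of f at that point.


Singular points: {(3, 2)}; classification: node.

Compute partial derivatives:
  f_x = -6*x**2 + 34*x + y**2 - 4*y - 44.
  f_y = 2*x*y - 4*x - 4*y + 8.
Scan x_0 ∈ {−4, ..., 4}. For each x_0, f_y(x_0, y) is a polynomial in y; find its integer roots y ∈ {−4, ..., 4}, then test f_x and f at those candidates.
  x = -4: f_y(-4, y) = 24 - 12*y; vanishes at y ∈ {2}. (-4, 2): f_x = -280 ≠ 0.
  x = -3: f_y(-3, y) = 20 - 10*y; vanishes at y ∈ {2}. (-3, 2): f_x = -204 ≠ 0.
  x = -2: f_y(-2, y) = 16 - 8*y; vanishes at y ∈ {2}. (-2, 2): f_x = -140 ≠ 0.
  x = -1: f_y(-1, y) = 12 - 6*y; vanishes at y ∈ {2}. (-1, 2): f_x = -88 ≠ 0.
  x = 0: f_y(0, y) = 8 - 4*y; vanishes at y ∈ {2}. (0, 2): f_x = -48 ≠ 0.
  x = 1: f_y(1, y) = 4 - 2*y; vanishes at y ∈ {2}. (1, 2): f_x = -20 ≠ 0.
  x = 2: f_y(2, y) = 0; vanishes at y ∈ {-4, -3, -2, -1, 0, 1, 2, 3, 4}. (2, -4): f_x = 32 ≠ 0; (2, -3): f_x = 21 ≠ 0; (2, -2): f_x = 12 ≠ 0; (2, -1): f_x = 5 ≠ 0; (2, 0): f_x = 0 but f = 1 ≠ 0; (2, 1): f_x = -3 ≠ 0; (2, 2): f_x = -4 ≠ 0; (2, 3): f_x = -3 ≠ 0; (2, 4): f_x = 0 but f = 1 ≠ 0.
  x = 3: f_y(3, y) = 2*y - 4; vanishes at y ∈ {2}. (3, 2): f_x = 0, f = 0 — SINGULAR.
  x = 4: f_y(4, y) = 4*y - 8; vanishes at y ∈ {2}. (4, 2): f_x = -8 ≠ 0.
Only singular point on the grid: (3, 2).
Classify: substitute x = 3 + u, y = 2 + v and expand: f = -2*u**3 - u**2 + u*v**2 + v**2.
No constant or linear terms (consistent with a singular point). Quadratic part: -u**2 + v**2. Cubic part: -2*u**3 + u*v**2.
The quadratic part v**2 - u**2 = (v − u)(v + u) splits into two distinct linear factors, so there are two distinct tangent lines y − 2 = ±(x − 3) — this is a node (ordinary double point).
Classification: node.


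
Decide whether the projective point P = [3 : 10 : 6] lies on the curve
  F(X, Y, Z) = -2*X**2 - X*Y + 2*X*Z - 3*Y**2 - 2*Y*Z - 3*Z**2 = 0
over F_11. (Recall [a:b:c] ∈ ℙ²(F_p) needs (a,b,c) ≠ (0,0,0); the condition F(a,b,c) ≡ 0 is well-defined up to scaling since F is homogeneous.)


F(3,10,6) ≡ 10 (mod 11); P is NOT on the curve.

Evaluate F(3, 10, 6) term-by-term (mod 11).
  -2*X**2 ↦ -2·9·1·1 = -18
  -X*Y ↦ -1·3·10·1 = -30
  2*X*Z ↦ 2·3·1·6 = 36
  -3*Y**2 ↦ -3·1·100·1 = -300
  -2*Y*Z ↦ -2·1·10·6 = -120
  -3*Z**2 ↦ -3·1·1·36 = -108
Sum: F(3, 10, 6) = (-18) + (-30) + (36) + (-300) + (-120) + (-108) = -540.
Reducing mod 11: -540 ≡ 10 (mod 11).
Since F(a, b, c) ≡ 10 ≠ 0 (mod 11), P does NOT lie on the curve.


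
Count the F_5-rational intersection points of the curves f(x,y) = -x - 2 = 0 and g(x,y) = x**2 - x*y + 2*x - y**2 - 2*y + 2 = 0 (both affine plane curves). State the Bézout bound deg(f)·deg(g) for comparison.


Common zeros: ∅; count = 0; Bézout bound = 2.

deg(f) = 1, deg(g) = 2, so Bézout bound = 2.
Scan x ∈ F_5. For each x, list the y ∈ F_5 with f(x, y) ≡ 0 and those with g(x, y) ≡ 0 (mod 5); the common zeros in that column are the intersection.
  x = 0: f ≡ 0 at y ∈ ∅; g ≡ 0 at y ∈ ∅; common: ∅.
  x = 1: f ≡ 0 at y ∈ ∅; g ≡ 0 at y ∈ {0, 2}; common: ∅.
  x = 2: f ≡ 0 at y ∈ ∅; g ≡ 0 at y ∈ {0, 1}; common: ∅.
  x = 3: f ≡ 0 at y ∈ {0, 1, 2, 3, 4}; g ≡ 0 at y ∈ ∅; common: ∅.
  x = 4: f ≡ 0 at y ∈ ∅; g ≡ 0 at y ∈ {2}; common: ∅.
Collecting: common zeros = ∅, so the count is 0.
Comparison with the Bézout bound: 0 ≤ 2 = deg(f)·deg(g), as expected for curves with no common component (the affine F_5-count falls short of the bound because intersections may lie at infinity, over extension fields, or carry multiplicity).


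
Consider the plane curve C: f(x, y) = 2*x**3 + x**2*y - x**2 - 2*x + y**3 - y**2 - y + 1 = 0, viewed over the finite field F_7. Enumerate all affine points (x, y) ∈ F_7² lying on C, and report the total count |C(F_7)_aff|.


Affine F_7-points: {(0, 1), (0, 6), (1, 0), (1, 1), (4, 0), (4, 3), (4, 5), (6, 0), (6, 1)}; count = 9.

For each of the 49 pairs (x, y) ∈ F_7², evaluate f(x, y) mod 7. Record the zeros.
  x = 0: [0↦1, 1↦0, 2↦3, 3↦2, 4↦3, 5↦5, 6↦0]  zeros at y ∈ {1, 6}
  x = 1: [0↦0, 1↦0, 2↦4, 3↦4, 4↦6, 5↦2, 6↦5]  zeros at y ∈ {0, 1}
  x = 2: [0↦2, 1↦5, 2↦5, 3↦1, 4↦6, 5↦5, 6↦4]  zeros at y ∈ ∅
  x = 3: [0↦5, 1↦6, 2↦4, 3↦5, 4↦1, 5↦5, 6↦2]  zeros at y ∈ ∅
  x = 4: [0↦0, 1↦1, 2↦6, 3↦0, 4↦3, 5↦0, 6↦4]  zeros at y ∈ {0, 3, 5}
  x = 5: [0↦6, 1↦2, 2↦2, 3↦5, 4↦3, 5↦2, 6↦1]  zeros at y ∈ ∅
  x = 6: [0↦0, 1↦0, 2↦4, 3↦4, 4↦6, 5↦2, 6↦5]  zeros at y ∈ {0, 1}
Collecting zeros: affine points = {(0, 1), (0, 6), (1, 0), (1, 1), (4, 0), (4, 3), (4, 5), (6, 0), (6, 1)}.
Total count |C(F_7)_aff| = 9.


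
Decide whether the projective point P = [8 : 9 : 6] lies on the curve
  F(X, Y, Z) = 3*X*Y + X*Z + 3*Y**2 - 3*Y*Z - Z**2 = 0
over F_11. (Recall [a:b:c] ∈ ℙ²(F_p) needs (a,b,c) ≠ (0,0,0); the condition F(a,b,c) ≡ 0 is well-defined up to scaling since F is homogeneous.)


F(8,9,6) ≡ 1 (mod 11); P is NOT on the curve.

Evaluate F(8, 9, 6) term-by-term (mod 11).
  3*X*Y ↦ 3·8·9·1 = 216
  X*Z ↦ 1·8·1·6 = 48
  3*Y**2 ↦ 3·1·81·1 = 243
  -3*Y*Z ↦ -3·1·9·6 = -162
  -Z**2 ↦ -1·1·1·36 = -36
Sum: F(8, 9, 6) = (216) + (48) + (243) + (-162) + (-36) = 309.
Reducing mod 11: 309 ≡ 1 (mod 11).
Since F(a, b, c) ≡ 1 ≠ 0 (mod 11), P does NOT lie on the curve.


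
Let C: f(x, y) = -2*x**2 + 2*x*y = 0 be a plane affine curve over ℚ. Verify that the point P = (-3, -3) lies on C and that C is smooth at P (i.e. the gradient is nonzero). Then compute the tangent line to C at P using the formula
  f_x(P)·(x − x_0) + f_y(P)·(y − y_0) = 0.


Tangent line at P: 6*x - 6*y = 0.

Step 1: f(-3, -3) = 0, so P lies on C.
Step 2: partial derivatives
  f_x(x, y) = -4*x + 2*y, f_y(x, y) = 2*x.
  f_x(P) = 6, f_y(P) = -6 (gradient nonzero, so P is smooth).
Step 3: tangent line at P: 6·(x − -3) + -6·(y − -3) = 0.
Expanding: 6*x - 6*y = 0.


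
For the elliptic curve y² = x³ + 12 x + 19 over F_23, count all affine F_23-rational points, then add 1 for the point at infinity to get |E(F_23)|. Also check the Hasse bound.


Affine points = {(1, 3), (1, 20), (3, 6), (3, 17), (4, 4), (4, 19), (6, 10), (6, 13), (7, 3), (7, 20), (8, 11), (8, 12), (10, 9), (10, 14), (13, 7), (13, 16), (15, 3), (15, 20), (16, 11), (16, 12), (18, 8), (18, 15), (20, 5), (20, 18), (22, 11), (22, 12)}; affine count = 26; |E(F_23)| = 27.

Discriminant check: Δ ∝ 4a³ + 27b² = 4·12³ + 27·19² = 4·1728 + 27·361 ≡ 7 (mod 23). Nonzero ⇒ E is nonsingular.
For each x ∈ F_23, compute rhs = x³ + 12·x + 19 mod 23, then count y ∈ F_23 with y² ≡ rhs.
  x = 0: rhs = 19, matching y values: none (0 points).
  x = 1: rhs = 9, matching y values: 3, 20 (2 points).
  x = 2: rhs = 5, matching y values: none (0 points).
  x = 3: rhs = 13, matching y values: 6, 17 (2 points).
  x = 4: rhs = 16, matching y values: 4, 19 (2 points).
  x = 5: rhs = 20, matching y values: none (0 points).
  x = 6: rhs = 8, matching y values: 10, 13 (2 points).
  x = 7: rhs = 9, matching y values: 3, 20 (2 points).
  x = 8: rhs = 6, matching y values: 11, 12 (2 points).
  x = 9: rhs = 5, matching y values: none (0 points).
  x = 10: rhs = 12, matching y values: 9, 14 (2 points).
  x = 11: rhs = 10, matching y values: none (0 points).
  x = 12: rhs = 5, matching y values: none (0 points).
  x = 13: rhs = 3, matching y values: 7, 16 (2 points).
  x = 14: rhs = 10, matching y values: none (0 points).
  x = 15: rhs = 9, matching y values: 3, 20 (2 points).
  x = 16: rhs = 6, matching y values: 11, 12 (2 points).
  x = 17: rhs = 7, matching y values: none (0 points).
  x = 18: rhs = 18, matching y values: 8, 15 (2 points).
  x = 19: rhs = 22, matching y values: none (0 points).
  x = 20: rhs = 2, matching y values: 5, 18 (2 points).
  x = 21: rhs = 10, matching y values: none (0 points).
  x = 22: rhs = 6, matching y values: 11, 12 (2 points).
Total affine count: 26.
Full point count |E(F_23)| = 26 + 1 = 27.
Hasse bound: |27 − (23+1)| = |3| = 3 ≤ 2√23 ≈ 9.5917 ✓.


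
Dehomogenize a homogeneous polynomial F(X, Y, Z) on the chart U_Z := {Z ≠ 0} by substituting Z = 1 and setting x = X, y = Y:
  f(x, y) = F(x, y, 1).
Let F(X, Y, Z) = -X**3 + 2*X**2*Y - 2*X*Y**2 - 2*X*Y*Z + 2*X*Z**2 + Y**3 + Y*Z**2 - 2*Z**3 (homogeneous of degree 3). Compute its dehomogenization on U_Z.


f(x, y) = -x**3 + 2*x**2*y - 2*x*y**2 - 2*x*y + 2*x + y**3 + y - 2

On U_Z we set Z = 1. Each monomial c·X^i·Y^j·Z^k in F becomes c·x^i·y^j·1^k = c·x^i·y^j.
Substituting Z = 1: F(X, Y, 1) = -x**3 + 2*x**2*y - 2*x*y**2 - 2*x*y + 2*x + y**3 + y - 2.
Note: deg(f) ≤ deg(F) = 3; strict inequality happens when F is divisible by Z (lost terms).


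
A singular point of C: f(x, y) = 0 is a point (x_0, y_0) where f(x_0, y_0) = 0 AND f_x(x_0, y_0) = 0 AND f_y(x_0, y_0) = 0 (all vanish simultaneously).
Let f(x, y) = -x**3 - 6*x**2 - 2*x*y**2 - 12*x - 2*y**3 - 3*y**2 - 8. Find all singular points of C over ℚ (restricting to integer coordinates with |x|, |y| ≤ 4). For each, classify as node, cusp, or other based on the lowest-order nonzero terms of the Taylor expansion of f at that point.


Singular points: {(-2, 0)}; classification: cusp.

Compute partial derivatives:
  f_x = -3*x**2 - 12*x - 2*y**2 - 12.
  f_y = -4*x*y - 6*y**2 - 6*y.
Scan x_0 ∈ {−4, ..., 4}. For each x_0, f_y(x_0, y) is a polynomial in y; find its integer roots y ∈ {−4, ..., 4}, then test f_x and f at those candidates.
  x = -4: f_y(-4, y) = -6*y**2 + 10*y; vanishes at y ∈ {0}. (-4, 0): f_x = -12 ≠ 0.
  x = -3: f_y(-3, y) = -6*y**2 + 6*y; vanishes at y ∈ {0, 1}. (-3, 0): f_x = -3 ≠ 0; (-3, 1): f_x = -5 ≠ 0.
  x = -2: f_y(-2, y) = -6*y**2 + 2*y; vanishes at y ∈ {0}. (-2, 0): f_x = 0, f = 0 — SINGULAR.
  x = -1: f_y(-1, y) = -6*y**2 - 2*y; vanishes at y ∈ {0}. (-1, 0): f_x = -3 ≠ 0.
  x = 0: f_y(0, y) = -6*y**2 - 6*y; vanishes at y ∈ {-1, 0}. (0, -1): f_x = -14 ≠ 0; (0, 0): f_x = -12 ≠ 0.
  x = 1: f_y(1, y) = -6*y**2 - 10*y; vanishes at y ∈ {0}. (1, 0): f_x = -27 ≠ 0.
  x = 2: f_y(2, y) = -6*y**2 - 14*y; vanishes at y ∈ {0}. (2, 0): f_x = -48 ≠ 0.
  x = 3: f_y(3, y) = -6*y**2 - 18*y; vanishes at y ∈ {-3, 0}. (3, -3): f_x = -93 ≠ 0; (3, 0): f_x = -75 ≠ 0.
  x = 4: f_y(4, y) = -6*y**2 - 22*y; vanishes at y ∈ {0}. (4, 0): f_x = -108 ≠ 0.
Only singular point on the grid: (-2, 0).
Classify: substitute x = -2 + u, y = 0 + v and expand: f = -u**3 - 2*u*v**2 - 2*v**3 + v**2.
No constant or linear terms (consistent with a singular point). Quadratic part: v**2. Cubic part: -u**3 - 2*u*v**2 - 2*v**3.
The quadratic part v**2 is a perfect square, so there is a single (double) tangent line v = 0, i.e. y = 0. Restricting the cubic part to that line (v = 0) leaves -u**3 ≠ 0, so f is not divisible by v and the branch is v² ≈ u**3 to lowest order — this is a cusp.
Classification: cusp.
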